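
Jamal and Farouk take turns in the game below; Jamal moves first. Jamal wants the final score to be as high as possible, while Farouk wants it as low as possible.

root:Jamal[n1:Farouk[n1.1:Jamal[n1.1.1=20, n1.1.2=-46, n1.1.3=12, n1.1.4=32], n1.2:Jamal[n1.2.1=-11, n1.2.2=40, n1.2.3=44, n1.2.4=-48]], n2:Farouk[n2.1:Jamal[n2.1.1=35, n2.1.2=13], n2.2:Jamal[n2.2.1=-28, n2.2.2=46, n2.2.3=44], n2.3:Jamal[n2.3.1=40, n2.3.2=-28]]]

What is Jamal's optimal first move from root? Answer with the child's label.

n2

n1.1 (Jamal): max(20, -46, 12, 32) = 32
n1.2 (Jamal): max(-11, 40, 44, -48) = 44
n1 (Farouk): min(32, 44) = 32
n2.1 (Jamal): max(35, 13) = 35
n2.2 (Jamal): max(-28, 46, 44) = 46
n2.3 (Jamal): max(40, -28) = 40
n2 (Farouk): min(35, 46, 40) = 35
root (Jamal): max(32, 35) = 35
Jamal at root wants the highest of {n1=32, n2=35}, so chooses n2.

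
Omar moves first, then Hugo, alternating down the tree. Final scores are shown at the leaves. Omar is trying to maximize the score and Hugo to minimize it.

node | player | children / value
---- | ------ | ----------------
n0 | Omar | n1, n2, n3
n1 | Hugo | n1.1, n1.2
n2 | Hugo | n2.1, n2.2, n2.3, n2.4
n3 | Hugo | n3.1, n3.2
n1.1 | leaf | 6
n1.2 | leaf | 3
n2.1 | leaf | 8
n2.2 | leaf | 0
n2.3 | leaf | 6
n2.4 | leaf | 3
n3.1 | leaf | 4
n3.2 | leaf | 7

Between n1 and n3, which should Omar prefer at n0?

n3

n1 (Hugo): min(6, 3) = 3
n3 (Hugo): min(4, 7) = 4
Omar prefers the higher value; n1=3, n3=4. n3 is better since 4 > 3.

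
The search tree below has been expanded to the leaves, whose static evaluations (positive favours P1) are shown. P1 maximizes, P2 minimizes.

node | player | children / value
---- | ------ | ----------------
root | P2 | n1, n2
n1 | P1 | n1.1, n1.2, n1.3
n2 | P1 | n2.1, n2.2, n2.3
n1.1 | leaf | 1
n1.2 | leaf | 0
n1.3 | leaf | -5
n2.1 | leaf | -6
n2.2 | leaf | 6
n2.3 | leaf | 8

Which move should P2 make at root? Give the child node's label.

n1

n1 (P1): max(1, 0, -5) = 1
n2 (P1): max(-6, 6, 8) = 8
root (P2): min(1, 8) = 1
P2 at root wants the lowest of {n1=1, n2=8}, so chooses n1.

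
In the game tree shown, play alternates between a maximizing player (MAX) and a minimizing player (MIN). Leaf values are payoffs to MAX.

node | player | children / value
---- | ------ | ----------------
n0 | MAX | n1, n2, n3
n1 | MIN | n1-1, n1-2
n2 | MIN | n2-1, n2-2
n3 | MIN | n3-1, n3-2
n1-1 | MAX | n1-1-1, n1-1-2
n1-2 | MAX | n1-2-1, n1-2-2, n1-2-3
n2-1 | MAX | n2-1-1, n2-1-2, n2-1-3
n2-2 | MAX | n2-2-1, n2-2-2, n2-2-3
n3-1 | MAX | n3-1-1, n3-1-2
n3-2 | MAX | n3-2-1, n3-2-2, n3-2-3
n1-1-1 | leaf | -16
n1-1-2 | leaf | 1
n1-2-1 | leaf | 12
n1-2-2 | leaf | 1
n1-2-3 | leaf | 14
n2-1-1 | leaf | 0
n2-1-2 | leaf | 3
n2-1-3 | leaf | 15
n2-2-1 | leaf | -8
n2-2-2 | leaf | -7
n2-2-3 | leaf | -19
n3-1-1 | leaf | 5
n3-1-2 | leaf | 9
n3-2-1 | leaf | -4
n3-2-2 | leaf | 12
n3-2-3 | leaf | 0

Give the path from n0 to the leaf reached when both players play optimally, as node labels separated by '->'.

n0 -> n3 -> n3-1 -> n3-1-2

n1-1 (MAX): max(-16, 1) = 1
n1-2 (MAX): max(12, 1, 14) = 14
n1 (MIN): min(1, 14) = 1
n2-1 (MAX): max(0, 3, 15) = 15
n2-2 (MAX): max(-8, -7, -19) = -7
n2 (MIN): min(15, -7) = -7
n3-1 (MAX): max(5, 9) = 9
n3-2 (MAX): max(-4, 12, 0) = 12
n3 (MIN): min(9, 12) = 9
n0 (MAX): max(1, -7, 9) = 9
At n0, MAX picks n3 (highest: 9).
At n3, MIN picks n3-1 (lowest: 9).
At n3-1, MAX picks n3-1-2 (highest: 9).
Terminal value 9.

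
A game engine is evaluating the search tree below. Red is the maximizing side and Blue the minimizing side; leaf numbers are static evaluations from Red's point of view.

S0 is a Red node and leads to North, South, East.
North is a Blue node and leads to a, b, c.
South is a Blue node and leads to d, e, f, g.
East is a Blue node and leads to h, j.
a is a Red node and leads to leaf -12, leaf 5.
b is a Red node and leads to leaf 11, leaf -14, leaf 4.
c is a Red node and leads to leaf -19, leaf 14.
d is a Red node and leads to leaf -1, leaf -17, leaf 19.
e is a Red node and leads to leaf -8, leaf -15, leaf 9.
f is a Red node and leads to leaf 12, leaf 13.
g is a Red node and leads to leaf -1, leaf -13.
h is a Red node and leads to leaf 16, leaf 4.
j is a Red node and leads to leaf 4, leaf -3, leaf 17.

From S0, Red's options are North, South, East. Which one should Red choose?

East

a (Red): max(-12, 5) = 5
b (Red): max(11, -14, 4) = 11
c (Red): max(-19, 14) = 14
North (Blue): min(5, 11, 14) = 5
d (Red): max(-1, -17, 19) = 19
e (Red): max(-8, -15, 9) = 9
f (Red): max(12, 13) = 13
g (Red): max(-1, -13) = -1
South (Blue): min(19, 9, 13, -1) = -1
h (Red): max(16, 4) = 16
j (Red): max(4, -3, 17) = 17
East (Blue): min(16, 17) = 16
S0 (Red): max(5, -1, 16) = 16
Red at S0 wants the highest of {North=5, South=-1, East=16}, so chooses East.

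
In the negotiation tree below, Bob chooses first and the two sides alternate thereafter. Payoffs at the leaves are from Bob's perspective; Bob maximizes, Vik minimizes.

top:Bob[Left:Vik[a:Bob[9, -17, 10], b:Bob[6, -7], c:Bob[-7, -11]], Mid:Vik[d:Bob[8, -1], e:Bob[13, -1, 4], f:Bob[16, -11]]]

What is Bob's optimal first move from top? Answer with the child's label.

a (Bob): max(9, -17, 10) = 10
b (Bob): max(6, -7) = 6
c (Bob): max(-7, -11) = -7
Left (Vik): min(10, 6, -7) = -7
d (Bob): max(8, -1) = 8
e (Bob): max(13, -1, 4) = 13
f (Bob): max(16, -11) = 16
Mid (Vik): min(8, 13, 16) = 8
top (Bob): max(-7, 8) = 8
Bob at top wants the highest of {Left=-7, Mid=8}, so chooses Mid.

Mid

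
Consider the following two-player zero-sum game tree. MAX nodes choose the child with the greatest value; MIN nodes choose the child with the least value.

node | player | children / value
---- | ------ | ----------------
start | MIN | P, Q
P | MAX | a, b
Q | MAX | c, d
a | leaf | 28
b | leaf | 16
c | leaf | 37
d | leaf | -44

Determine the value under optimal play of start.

28

P (MAX): max(28, 16) = 28
Q (MAX): max(37, -44) = 37
start (MIN): min(28, 37) = 28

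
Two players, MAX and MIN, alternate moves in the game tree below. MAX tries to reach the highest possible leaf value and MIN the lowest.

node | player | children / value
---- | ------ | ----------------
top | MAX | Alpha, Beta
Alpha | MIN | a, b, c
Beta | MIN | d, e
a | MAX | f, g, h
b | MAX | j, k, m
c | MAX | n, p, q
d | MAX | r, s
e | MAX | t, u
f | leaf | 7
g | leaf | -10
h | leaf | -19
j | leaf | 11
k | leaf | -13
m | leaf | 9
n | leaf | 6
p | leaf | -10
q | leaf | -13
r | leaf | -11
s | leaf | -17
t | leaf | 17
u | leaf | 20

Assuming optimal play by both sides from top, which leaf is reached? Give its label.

a (MAX): max(7, -10, -19) = 7
b (MAX): max(11, -13, 9) = 11
c (MAX): max(6, -10, -13) = 6
Alpha (MIN): min(7, 11, 6) = 6
d (MAX): max(-11, -17) = -11
e (MAX): max(17, 20) = 20
Beta (MIN): min(-11, 20) = -11
top (MAX): max(6, -11) = 6
At top, MAX picks Alpha (highest: 6).
At Alpha, MIN picks c (lowest: 6).
At c, MAX picks n (highest: 6).
Terminal value 6.

n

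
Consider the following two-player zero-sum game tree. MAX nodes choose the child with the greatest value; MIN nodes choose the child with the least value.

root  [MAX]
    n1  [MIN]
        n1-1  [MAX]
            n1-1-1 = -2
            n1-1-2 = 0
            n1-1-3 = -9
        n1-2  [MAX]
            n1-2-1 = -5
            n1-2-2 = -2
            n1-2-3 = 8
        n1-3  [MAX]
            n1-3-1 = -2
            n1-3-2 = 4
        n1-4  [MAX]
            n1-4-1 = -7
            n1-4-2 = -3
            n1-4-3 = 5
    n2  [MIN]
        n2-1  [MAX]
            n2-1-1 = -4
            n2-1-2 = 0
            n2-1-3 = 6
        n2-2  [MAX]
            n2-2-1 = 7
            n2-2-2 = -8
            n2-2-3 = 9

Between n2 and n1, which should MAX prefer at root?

n2-1 (MAX): max(-4, 0, 6) = 6
n2-2 (MAX): max(7, -8, 9) = 9
n2 (MIN): min(6, 9) = 6
n1-1 (MAX): max(-2, 0, -9) = 0
n1-2 (MAX): max(-5, -2, 8) = 8
n1-3 (MAX): max(-2, 4) = 4
n1-4 (MAX): max(-7, -3, 5) = 5
n1 (MIN): min(0, 8, 4, 5) = 0
MAX prefers the higher value; n2=6, n1=0. n2 is better since 6 > 0.

n2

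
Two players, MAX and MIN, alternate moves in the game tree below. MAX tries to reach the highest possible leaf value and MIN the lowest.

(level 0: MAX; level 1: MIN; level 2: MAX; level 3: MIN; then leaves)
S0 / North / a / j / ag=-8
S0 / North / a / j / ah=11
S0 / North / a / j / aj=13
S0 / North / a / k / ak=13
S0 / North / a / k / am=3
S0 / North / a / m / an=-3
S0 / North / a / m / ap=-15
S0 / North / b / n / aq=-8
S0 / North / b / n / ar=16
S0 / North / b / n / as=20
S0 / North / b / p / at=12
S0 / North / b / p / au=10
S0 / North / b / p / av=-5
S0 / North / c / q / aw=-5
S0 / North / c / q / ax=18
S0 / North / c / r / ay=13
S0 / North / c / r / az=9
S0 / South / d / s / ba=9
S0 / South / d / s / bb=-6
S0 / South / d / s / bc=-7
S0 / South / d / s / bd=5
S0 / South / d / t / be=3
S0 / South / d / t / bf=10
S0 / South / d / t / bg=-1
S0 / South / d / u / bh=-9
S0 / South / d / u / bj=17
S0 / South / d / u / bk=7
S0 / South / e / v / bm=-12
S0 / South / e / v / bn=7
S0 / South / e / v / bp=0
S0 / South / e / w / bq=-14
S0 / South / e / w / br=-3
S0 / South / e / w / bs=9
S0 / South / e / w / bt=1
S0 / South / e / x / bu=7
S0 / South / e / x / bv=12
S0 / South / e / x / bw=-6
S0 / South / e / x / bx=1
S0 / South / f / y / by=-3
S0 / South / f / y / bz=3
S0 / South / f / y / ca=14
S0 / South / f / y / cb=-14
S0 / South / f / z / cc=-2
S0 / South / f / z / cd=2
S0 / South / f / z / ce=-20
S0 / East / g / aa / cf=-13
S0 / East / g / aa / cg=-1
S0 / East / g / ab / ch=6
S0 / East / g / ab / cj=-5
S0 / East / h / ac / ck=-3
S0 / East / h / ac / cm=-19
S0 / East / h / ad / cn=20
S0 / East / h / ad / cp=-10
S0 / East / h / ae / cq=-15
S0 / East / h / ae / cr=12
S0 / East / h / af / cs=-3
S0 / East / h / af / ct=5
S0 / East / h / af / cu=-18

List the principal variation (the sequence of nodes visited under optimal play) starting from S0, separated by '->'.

j (MIN): min(-8, 11, 13) = -8
k (MIN): min(13, 3) = 3
m (MIN): min(-3, -15) = -15
a (MAX): max(-8, 3, -15) = 3
n (MIN): min(-8, 16, 20) = -8
p (MIN): min(12, 10, -5) = -5
b (MAX): max(-8, -5) = -5
q (MIN): min(-5, 18) = -5
r (MIN): min(13, 9) = 9
c (MAX): max(-5, 9) = 9
North (MIN): min(3, -5, 9) = -5
s (MIN): min(9, -6, -7, 5) = -7
t (MIN): min(3, 10, -1) = -1
u (MIN): min(-9, 17, 7) = -9
d (MAX): max(-7, -1, -9) = -1
v (MIN): min(-12, 7, 0) = -12
w (MIN): min(-14, -3, 9, 1) = -14
x (MIN): min(7, 12, -6, 1) = -6
e (MAX): max(-12, -14, -6) = -6
y (MIN): min(-3, 3, 14, -14) = -14
z (MIN): min(-2, 2, -20) = -20
f (MAX): max(-14, -20) = -14
South (MIN): min(-1, -6, -14) = -14
aa (MIN): min(-13, -1) = -13
ab (MIN): min(6, -5) = -5
g (MAX): max(-13, -5) = -5
ac (MIN): min(-3, -19) = -19
ad (MIN): min(20, -10) = -10
ae (MIN): min(-15, 12) = -15
af (MIN): min(-3, 5, -18) = -18
h (MAX): max(-19, -10, -15, -18) = -10
East (MIN): min(-5, -10) = -10
S0 (MAX): max(-5, -14, -10) = -5
At S0, MAX picks North (highest: -5).
At North, MIN picks b (lowest: -5).
At b, MAX picks p (highest: -5).
At p, MIN picks av (lowest: -5).
Terminal value -5.

S0 -> North -> b -> p -> av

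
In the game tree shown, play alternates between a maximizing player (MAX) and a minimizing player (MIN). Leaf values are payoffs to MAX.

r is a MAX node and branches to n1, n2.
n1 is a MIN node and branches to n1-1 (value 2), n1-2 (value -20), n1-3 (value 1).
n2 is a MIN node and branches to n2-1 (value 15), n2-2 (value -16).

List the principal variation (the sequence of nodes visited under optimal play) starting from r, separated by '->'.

n1 (MIN): min(2, -20, 1) = -20
n2 (MIN): min(15, -16) = -16
r (MAX): max(-20, -16) = -16
At r, MAX picks n2 (highest: -16).
At n2, MIN picks n2-2 (lowest: -16).
Terminal value -16.

r -> n2 -> n2-2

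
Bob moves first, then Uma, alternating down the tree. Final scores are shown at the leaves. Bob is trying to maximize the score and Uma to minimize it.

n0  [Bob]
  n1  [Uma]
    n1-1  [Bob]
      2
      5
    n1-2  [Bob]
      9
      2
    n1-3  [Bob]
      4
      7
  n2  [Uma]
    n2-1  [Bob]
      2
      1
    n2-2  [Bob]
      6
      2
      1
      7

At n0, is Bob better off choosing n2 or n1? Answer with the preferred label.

n1

n2-1 (Bob): max(2, 1) = 2
n2-2 (Bob): max(6, 2, 1, 7) = 7
n2 (Uma): min(2, 7) = 2
n1-1 (Bob): max(2, 5) = 5
n1-2 (Bob): max(9, 2) = 9
n1-3 (Bob): max(4, 7) = 7
n1 (Uma): min(5, 9, 7) = 5
Bob prefers the higher value; n2=2, n1=5. n1 is better since 5 > 2.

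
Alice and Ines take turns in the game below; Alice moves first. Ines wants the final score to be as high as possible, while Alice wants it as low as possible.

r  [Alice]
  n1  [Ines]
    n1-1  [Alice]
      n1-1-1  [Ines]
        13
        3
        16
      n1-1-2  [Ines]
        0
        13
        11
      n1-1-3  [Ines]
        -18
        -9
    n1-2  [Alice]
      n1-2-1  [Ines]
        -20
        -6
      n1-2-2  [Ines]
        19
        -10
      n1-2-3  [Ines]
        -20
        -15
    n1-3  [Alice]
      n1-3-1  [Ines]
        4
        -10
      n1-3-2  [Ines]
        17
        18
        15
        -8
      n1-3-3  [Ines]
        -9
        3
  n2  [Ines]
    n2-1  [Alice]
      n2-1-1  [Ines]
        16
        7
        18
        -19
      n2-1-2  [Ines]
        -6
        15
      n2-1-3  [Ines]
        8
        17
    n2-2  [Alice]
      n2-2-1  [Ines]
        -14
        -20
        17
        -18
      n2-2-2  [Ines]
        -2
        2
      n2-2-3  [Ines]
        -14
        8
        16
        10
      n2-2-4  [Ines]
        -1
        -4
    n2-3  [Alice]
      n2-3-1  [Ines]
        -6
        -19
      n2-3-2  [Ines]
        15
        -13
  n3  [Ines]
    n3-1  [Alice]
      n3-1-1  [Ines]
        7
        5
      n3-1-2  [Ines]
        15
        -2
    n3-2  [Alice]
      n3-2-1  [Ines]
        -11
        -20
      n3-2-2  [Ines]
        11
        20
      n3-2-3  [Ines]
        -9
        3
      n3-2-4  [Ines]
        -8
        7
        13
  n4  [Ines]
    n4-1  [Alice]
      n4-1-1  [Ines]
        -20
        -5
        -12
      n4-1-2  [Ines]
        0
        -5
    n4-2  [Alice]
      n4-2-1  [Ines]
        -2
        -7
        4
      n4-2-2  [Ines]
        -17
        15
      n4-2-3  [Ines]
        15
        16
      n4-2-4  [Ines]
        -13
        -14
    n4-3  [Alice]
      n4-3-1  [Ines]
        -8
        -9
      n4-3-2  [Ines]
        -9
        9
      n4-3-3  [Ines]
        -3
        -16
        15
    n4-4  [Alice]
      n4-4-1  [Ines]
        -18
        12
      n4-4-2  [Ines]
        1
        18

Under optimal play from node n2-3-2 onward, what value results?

n2-3-2 (Ines): max(15, -13) = 15

15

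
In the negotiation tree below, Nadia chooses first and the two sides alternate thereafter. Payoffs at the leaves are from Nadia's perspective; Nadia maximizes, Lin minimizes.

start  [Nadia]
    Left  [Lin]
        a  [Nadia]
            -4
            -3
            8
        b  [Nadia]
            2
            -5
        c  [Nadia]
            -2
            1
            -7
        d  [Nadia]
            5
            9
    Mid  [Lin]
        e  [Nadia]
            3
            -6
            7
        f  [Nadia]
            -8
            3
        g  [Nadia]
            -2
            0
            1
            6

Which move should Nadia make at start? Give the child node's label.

a (Nadia): max(-4, -3, 8) = 8
b (Nadia): max(2, -5) = 2
c (Nadia): max(-2, 1, -7) = 1
d (Nadia): max(5, 9) = 9
Left (Lin): min(8, 2, 1, 9) = 1
e (Nadia): max(3, -6, 7) = 7
f (Nadia): max(-8, 3) = 3
g (Nadia): max(-2, 0, 1, 6) = 6
Mid (Lin): min(7, 3, 6) = 3
start (Nadia): max(1, 3) = 3
Nadia at start wants the highest of {Left=1, Mid=3}, so chooses Mid.

Mid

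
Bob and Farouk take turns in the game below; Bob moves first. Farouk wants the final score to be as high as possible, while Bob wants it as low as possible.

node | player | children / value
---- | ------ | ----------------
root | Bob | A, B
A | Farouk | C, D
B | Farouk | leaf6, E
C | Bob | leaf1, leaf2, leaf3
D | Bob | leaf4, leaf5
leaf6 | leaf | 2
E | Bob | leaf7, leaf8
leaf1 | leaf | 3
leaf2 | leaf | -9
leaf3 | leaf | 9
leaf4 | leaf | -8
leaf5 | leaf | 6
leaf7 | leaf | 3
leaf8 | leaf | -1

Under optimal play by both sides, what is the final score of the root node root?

C (Bob): min(3, -9, 9) = -9
D (Bob): min(-8, 6) = -8
A (Farouk): max(-9, -8) = -8
E (Bob): min(3, -1) = -1
B (Farouk): max(2, -1) = 2
root (Bob): min(-8, 2) = -8

-8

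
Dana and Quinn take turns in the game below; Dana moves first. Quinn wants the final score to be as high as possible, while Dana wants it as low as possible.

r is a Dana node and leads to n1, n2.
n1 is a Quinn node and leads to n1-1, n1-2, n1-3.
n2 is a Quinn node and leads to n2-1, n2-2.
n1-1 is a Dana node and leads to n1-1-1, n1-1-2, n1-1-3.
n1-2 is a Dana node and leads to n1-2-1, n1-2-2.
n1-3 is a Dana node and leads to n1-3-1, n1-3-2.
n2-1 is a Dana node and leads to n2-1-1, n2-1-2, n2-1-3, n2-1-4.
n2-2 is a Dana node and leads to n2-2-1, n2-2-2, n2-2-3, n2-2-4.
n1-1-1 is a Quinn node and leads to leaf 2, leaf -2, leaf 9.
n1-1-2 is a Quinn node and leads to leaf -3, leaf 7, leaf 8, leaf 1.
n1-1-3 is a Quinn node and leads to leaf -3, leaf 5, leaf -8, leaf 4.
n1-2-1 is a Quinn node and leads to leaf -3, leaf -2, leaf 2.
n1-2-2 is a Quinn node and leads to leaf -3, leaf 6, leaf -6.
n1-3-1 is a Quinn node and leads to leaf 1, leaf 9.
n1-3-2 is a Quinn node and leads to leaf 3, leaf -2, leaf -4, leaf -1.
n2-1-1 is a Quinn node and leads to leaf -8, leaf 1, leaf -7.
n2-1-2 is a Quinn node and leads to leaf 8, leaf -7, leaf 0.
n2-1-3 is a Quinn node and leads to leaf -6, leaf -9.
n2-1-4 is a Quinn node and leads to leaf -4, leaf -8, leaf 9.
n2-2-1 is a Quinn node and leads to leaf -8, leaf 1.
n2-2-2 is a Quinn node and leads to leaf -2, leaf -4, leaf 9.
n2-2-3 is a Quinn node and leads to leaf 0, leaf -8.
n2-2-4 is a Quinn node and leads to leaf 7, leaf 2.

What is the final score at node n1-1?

5

n1-1-1 (Quinn): max(2, -2, 9) = 9
n1-1-2 (Quinn): max(-3, 7, 8, 1) = 8
n1-1-3 (Quinn): max(-3, 5, -8, 4) = 5
n1-1 (Dana): min(9, 8, 5) = 5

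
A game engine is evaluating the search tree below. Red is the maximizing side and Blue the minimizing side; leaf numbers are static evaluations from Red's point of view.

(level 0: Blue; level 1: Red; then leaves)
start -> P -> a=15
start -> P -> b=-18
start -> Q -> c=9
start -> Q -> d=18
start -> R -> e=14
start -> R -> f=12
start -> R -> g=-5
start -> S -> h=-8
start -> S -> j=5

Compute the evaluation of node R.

R (Red): max(14, 12, -5) = 14

14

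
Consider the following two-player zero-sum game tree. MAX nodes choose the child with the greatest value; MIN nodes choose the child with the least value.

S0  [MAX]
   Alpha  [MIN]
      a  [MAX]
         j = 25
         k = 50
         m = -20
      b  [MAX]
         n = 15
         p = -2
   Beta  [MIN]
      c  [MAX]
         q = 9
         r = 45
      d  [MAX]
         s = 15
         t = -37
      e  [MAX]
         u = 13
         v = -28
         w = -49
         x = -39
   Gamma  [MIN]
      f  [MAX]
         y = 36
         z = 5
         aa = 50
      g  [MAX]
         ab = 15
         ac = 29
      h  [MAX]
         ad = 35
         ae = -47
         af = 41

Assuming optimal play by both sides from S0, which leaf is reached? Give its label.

a (MAX): max(25, 50, -20) = 50
b (MAX): max(15, -2) = 15
Alpha (MIN): min(50, 15) = 15
c (MAX): max(9, 45) = 45
d (MAX): max(15, -37) = 15
e (MAX): max(13, -28, -49, -39) = 13
Beta (MIN): min(45, 15, 13) = 13
f (MAX): max(36, 5, 50) = 50
g (MAX): max(15, 29) = 29
h (MAX): max(35, -47, 41) = 41
Gamma (MIN): min(50, 29, 41) = 29
S0 (MAX): max(15, 13, 29) = 29
At S0, MAX picks Gamma (highest: 29).
At Gamma, MIN picks g (lowest: 29).
At g, MAX picks ac (highest: 29).
Terminal value 29.

ac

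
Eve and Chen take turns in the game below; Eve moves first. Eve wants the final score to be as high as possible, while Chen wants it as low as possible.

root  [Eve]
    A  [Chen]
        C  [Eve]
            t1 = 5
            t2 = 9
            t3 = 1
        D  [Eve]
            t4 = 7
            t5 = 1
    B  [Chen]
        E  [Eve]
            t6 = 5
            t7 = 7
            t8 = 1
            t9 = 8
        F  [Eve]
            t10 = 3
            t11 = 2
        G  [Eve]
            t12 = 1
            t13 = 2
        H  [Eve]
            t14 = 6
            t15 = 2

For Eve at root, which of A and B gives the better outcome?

A

C (Eve): max(5, 9, 1) = 9
D (Eve): max(7, 1) = 7
A (Chen): min(9, 7) = 7
E (Eve): max(5, 7, 1, 8) = 8
F (Eve): max(3, 2) = 3
G (Eve): max(1, 2) = 2
H (Eve): max(6, 2) = 6
B (Chen): min(8, 3, 2, 6) = 2
Eve prefers the higher value; A=7, B=2. A is better since 7 > 2.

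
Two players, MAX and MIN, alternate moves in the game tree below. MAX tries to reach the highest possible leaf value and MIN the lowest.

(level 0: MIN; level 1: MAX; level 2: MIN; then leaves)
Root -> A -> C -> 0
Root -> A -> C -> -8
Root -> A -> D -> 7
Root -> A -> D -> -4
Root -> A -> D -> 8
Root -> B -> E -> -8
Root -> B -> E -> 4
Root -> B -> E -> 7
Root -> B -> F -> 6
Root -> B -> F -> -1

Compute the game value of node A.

-4

C (MIN): min(0, -8) = -8
D (MIN): min(7, -4, 8) = -4
A (MAX): max(-8, -4) = -4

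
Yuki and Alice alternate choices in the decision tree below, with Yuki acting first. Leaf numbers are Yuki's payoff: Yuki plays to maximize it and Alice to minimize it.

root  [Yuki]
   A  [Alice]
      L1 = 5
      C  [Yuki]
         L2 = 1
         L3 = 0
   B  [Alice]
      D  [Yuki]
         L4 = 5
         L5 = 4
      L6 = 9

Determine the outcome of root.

5

C (Yuki): max(1, 0) = 1
A (Alice): min(5, 1) = 1
D (Yuki): max(5, 4) = 5
B (Alice): min(5, 9) = 5
root (Yuki): max(1, 5) = 5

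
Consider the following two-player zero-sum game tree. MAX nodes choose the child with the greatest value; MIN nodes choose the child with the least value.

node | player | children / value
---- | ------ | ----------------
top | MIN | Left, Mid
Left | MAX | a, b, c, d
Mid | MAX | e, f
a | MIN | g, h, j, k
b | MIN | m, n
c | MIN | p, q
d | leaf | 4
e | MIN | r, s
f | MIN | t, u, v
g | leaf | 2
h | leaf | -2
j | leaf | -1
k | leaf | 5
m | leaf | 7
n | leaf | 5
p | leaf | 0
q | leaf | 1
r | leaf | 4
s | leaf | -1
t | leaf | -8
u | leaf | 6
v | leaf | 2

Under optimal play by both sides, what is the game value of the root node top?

a (MIN): min(2, -2, -1, 5) = -2
b (MIN): min(7, 5) = 5
c (MIN): min(0, 1) = 0
Left (MAX): max(-2, 5, 0, 4) = 5
e (MIN): min(4, -1) = -1
f (MIN): min(-8, 6, 2) = -8
Mid (MAX): max(-1, -8) = -1
top (MIN): min(5, -1) = -1

-1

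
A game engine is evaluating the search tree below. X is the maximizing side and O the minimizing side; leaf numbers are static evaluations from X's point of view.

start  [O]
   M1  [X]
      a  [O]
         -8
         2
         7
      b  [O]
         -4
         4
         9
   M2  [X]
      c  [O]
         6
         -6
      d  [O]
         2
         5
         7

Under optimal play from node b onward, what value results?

-4

b (O): min(-4, 4, 9) = -4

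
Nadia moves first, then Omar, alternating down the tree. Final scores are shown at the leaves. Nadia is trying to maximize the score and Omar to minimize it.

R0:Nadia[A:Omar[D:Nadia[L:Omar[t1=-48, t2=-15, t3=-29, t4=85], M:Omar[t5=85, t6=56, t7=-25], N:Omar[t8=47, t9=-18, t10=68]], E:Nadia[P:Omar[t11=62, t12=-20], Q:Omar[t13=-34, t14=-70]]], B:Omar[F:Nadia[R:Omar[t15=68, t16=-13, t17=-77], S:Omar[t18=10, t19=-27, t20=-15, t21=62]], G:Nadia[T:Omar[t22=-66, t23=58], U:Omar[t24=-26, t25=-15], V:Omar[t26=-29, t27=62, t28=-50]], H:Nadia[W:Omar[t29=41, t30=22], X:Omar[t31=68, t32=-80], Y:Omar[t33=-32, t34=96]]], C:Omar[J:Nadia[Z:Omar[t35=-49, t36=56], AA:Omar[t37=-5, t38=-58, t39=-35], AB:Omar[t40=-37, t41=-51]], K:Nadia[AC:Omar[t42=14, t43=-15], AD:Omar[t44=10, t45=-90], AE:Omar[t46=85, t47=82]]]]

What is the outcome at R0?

-20

L (Omar): min(-48, -15, -29, 85) = -48
M (Omar): min(85, 56, -25) = -25
N (Omar): min(47, -18, 68) = -18
D (Nadia): max(-48, -25, -18) = -18
P (Omar): min(62, -20) = -20
Q (Omar): min(-34, -70) = -70
E (Nadia): max(-20, -70) = -20
A (Omar): min(-18, -20) = -20
R (Omar): min(68, -13, -77) = -77
S (Omar): min(10, -27, -15, 62) = -27
F (Nadia): max(-77, -27) = -27
T (Omar): min(-66, 58) = -66
U (Omar): min(-26, -15) = -26
V (Omar): min(-29, 62, -50) = -50
G (Nadia): max(-66, -26, -50) = -26
W (Omar): min(41, 22) = 22
X (Omar): min(68, -80) = -80
Y (Omar): min(-32, 96) = -32
H (Nadia): max(22, -80, -32) = 22
B (Omar): min(-27, -26, 22) = -27
Z (Omar): min(-49, 56) = -49
AA (Omar): min(-5, -58, -35) = -58
AB (Omar): min(-37, -51) = -51
J (Nadia): max(-49, -58, -51) = -49
AC (Omar): min(14, -15) = -15
AD (Omar): min(10, -90) = -90
AE (Omar): min(85, 82) = 82
K (Nadia): max(-15, -90, 82) = 82
C (Omar): min(-49, 82) = -49
R0 (Nadia): max(-20, -27, -49) = -20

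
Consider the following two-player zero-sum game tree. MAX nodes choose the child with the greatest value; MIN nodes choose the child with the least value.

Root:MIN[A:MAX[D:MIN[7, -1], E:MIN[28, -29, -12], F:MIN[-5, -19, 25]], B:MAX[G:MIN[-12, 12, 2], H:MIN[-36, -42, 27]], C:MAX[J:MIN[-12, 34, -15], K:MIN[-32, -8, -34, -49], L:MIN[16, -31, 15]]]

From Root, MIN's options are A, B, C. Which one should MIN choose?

D (MIN): min(7, -1) = -1
E (MIN): min(28, -29, -12) = -29
F (MIN): min(-5, -19, 25) = -19
A (MAX): max(-1, -29, -19) = -1
G (MIN): min(-12, 12, 2) = -12
H (MIN): min(-36, -42, 27) = -42
B (MAX): max(-12, -42) = -12
J (MIN): min(-12, 34, -15) = -15
K (MIN): min(-32, -8, -34, -49) = -49
L (MIN): min(16, -31, 15) = -31
C (MAX): max(-15, -49, -31) = -15
Root (MIN): min(-1, -12, -15) = -15
MIN at Root wants the lowest of {A=-1, B=-12, C=-15}, so chooses C.

C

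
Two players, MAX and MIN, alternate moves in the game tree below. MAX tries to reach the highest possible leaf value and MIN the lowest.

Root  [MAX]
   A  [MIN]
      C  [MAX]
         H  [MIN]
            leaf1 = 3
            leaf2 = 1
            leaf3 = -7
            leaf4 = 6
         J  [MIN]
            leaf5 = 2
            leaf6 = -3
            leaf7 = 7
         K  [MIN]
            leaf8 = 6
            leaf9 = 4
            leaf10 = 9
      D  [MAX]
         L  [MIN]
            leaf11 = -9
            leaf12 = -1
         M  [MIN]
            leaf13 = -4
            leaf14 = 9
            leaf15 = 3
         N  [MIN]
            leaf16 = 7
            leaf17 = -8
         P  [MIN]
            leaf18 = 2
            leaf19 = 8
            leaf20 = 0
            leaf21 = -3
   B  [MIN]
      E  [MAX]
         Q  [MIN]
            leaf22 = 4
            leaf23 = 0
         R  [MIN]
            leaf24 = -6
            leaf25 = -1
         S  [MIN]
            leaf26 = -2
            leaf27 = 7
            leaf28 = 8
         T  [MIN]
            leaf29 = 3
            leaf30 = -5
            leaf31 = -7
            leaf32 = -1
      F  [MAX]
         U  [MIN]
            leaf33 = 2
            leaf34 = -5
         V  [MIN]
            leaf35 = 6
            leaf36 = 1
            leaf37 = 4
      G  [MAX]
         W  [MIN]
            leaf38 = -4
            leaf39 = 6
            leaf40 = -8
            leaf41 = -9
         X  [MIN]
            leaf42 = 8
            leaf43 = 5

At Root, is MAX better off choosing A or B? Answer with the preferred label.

B

H (MIN): min(3, 1, -7, 6) = -7
J (MIN): min(2, -3, 7) = -3
K (MIN): min(6, 4, 9) = 4
C (MAX): max(-7, -3, 4) = 4
L (MIN): min(-9, -1) = -9
M (MIN): min(-4, 9, 3) = -4
N (MIN): min(7, -8) = -8
P (MIN): min(2, 8, 0, -3) = -3
D (MAX): max(-9, -4, -8, -3) = -3
A (MIN): min(4, -3) = -3
Q (MIN): min(4, 0) = 0
R (MIN): min(-6, -1) = -6
S (MIN): min(-2, 7, 8) = -2
T (MIN): min(3, -5, -7, -1) = -7
E (MAX): max(0, -6, -2, -7) = 0
U (MIN): min(2, -5) = -5
V (MIN): min(6, 1, 4) = 1
F (MAX): max(-5, 1) = 1
W (MIN): min(-4, 6, -8, -9) = -9
X (MIN): min(8, 5) = 5
G (MAX): max(-9, 5) = 5
B (MIN): min(0, 1, 5) = 0
MAX prefers the higher value; A=-3, B=0. B is better since 0 > -3.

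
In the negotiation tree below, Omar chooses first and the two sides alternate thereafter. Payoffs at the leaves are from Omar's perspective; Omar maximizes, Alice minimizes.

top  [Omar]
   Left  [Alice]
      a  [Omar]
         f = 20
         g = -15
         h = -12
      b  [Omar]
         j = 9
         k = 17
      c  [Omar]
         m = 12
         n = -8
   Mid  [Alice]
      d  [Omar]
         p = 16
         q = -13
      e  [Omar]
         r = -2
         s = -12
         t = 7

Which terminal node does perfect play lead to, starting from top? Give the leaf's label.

a (Omar): max(20, -15, -12) = 20
b (Omar): max(9, 17) = 17
c (Omar): max(12, -8) = 12
Left (Alice): min(20, 17, 12) = 12
d (Omar): max(16, -13) = 16
e (Omar): max(-2, -12, 7) = 7
Mid (Alice): min(16, 7) = 7
top (Omar): max(12, 7) = 12
At top, Omar picks Left (highest: 12).
At Left, Alice picks c (lowest: 12).
At c, Omar picks m (highest: 12).
Terminal value 12.

m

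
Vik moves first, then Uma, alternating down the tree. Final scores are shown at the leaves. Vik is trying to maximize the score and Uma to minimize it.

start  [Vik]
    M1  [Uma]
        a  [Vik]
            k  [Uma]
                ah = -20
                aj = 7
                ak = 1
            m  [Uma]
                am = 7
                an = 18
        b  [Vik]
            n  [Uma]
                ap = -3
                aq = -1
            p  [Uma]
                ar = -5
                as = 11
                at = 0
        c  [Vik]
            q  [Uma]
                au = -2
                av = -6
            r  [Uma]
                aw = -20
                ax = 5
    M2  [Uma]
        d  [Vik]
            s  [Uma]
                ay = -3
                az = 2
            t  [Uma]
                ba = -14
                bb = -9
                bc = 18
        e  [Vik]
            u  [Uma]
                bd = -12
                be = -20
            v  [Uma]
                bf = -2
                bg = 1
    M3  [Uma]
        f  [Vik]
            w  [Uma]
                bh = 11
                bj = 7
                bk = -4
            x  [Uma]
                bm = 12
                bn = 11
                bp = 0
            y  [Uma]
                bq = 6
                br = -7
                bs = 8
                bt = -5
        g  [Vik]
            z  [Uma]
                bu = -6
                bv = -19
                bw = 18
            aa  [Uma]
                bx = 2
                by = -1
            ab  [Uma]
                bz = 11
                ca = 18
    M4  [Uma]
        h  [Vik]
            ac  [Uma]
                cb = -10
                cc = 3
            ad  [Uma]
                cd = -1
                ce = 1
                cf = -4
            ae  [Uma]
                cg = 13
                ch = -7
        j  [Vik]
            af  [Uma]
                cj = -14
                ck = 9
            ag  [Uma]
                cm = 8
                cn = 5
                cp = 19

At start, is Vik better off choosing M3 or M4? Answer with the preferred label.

w (Uma): min(11, 7, -4) = -4
x (Uma): min(12, 11, 0) = 0
y (Uma): min(6, -7, 8, -5) = -7
f (Vik): max(-4, 0, -7) = 0
z (Uma): min(-6, -19, 18) = -19
aa (Uma): min(2, -1) = -1
ab (Uma): min(11, 18) = 11
g (Vik): max(-19, -1, 11) = 11
M3 (Uma): min(0, 11) = 0
ac (Uma): min(-10, 3) = -10
ad (Uma): min(-1, 1, -4) = -4
ae (Uma): min(13, -7) = -7
h (Vik): max(-10, -4, -7) = -4
af (Uma): min(-14, 9) = -14
ag (Uma): min(8, 5, 19) = 5
j (Vik): max(-14, 5) = 5
M4 (Uma): min(-4, 5) = -4
Vik prefers the higher value; M3=0, M4=-4. M3 is better since 0 > -4.

M3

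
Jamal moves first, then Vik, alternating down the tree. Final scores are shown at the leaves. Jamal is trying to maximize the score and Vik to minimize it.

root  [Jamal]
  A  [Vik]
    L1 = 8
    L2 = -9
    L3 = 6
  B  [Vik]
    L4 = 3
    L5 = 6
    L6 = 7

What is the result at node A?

-9

A (Vik): min(8, -9, 6) = -9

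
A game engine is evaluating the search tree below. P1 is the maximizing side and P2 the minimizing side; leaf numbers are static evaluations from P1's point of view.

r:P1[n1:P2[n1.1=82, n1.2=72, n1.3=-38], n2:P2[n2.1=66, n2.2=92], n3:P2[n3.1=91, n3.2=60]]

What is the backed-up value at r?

66

n1 (P2): min(82, 72, -38) = -38
n2 (P2): min(66, 92) = 66
n3 (P2): min(91, 60) = 60
r (P1): max(-38, 66, 60) = 66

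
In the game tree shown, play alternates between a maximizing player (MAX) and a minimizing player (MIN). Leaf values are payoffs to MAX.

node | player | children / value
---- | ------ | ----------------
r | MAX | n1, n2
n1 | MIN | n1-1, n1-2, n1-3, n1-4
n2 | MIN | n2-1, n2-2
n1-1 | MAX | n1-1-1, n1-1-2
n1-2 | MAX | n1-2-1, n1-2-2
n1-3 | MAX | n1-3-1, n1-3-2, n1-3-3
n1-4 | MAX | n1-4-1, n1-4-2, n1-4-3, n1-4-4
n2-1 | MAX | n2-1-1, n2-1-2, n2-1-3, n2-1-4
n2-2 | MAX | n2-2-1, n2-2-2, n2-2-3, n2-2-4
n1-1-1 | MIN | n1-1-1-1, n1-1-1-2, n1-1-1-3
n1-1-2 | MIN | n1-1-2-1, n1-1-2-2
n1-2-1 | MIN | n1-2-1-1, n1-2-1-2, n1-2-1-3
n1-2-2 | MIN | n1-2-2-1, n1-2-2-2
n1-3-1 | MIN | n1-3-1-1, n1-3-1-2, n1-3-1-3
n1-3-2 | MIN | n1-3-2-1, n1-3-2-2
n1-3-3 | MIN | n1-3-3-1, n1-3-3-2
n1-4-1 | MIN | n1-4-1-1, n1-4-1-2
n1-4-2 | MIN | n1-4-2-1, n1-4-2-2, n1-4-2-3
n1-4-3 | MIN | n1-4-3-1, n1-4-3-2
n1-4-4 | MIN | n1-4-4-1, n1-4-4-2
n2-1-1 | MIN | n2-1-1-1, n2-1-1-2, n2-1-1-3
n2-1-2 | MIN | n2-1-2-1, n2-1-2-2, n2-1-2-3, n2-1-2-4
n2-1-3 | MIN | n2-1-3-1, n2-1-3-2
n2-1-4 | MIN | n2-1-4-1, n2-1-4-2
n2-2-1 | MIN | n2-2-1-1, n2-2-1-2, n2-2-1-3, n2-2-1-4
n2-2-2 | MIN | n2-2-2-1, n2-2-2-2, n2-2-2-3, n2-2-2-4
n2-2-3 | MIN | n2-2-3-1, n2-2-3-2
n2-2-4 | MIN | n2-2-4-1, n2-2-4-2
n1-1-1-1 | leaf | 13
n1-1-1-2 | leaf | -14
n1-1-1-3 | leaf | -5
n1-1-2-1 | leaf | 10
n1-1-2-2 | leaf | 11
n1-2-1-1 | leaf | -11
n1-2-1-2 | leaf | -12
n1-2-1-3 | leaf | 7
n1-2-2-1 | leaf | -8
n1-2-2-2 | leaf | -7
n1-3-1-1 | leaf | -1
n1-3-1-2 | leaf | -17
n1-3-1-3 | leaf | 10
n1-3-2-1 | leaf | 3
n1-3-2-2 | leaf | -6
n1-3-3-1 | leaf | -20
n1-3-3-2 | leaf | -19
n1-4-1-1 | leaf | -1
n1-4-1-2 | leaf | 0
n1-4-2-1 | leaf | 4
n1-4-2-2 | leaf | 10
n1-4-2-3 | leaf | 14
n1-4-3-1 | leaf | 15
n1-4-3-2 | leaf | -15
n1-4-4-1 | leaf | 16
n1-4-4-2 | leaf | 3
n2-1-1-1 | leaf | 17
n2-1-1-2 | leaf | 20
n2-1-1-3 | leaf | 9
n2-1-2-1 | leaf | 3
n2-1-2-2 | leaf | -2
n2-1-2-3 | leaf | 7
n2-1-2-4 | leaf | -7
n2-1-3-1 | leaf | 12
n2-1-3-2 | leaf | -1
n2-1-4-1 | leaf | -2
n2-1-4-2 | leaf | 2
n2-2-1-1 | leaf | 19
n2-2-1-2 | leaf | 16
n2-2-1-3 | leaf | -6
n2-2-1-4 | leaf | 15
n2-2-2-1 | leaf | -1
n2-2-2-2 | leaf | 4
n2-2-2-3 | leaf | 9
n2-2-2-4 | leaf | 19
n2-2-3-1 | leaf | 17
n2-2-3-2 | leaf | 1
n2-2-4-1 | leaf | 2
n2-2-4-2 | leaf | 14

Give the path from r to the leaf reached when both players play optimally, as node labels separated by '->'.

n1-1-1 (MIN): min(13, -14, -5) = -14
n1-1-2 (MIN): min(10, 11) = 10
n1-1 (MAX): max(-14, 10) = 10
n1-2-1 (MIN): min(-11, -12, 7) = -12
n1-2-2 (MIN): min(-8, -7) = -8
n1-2 (MAX): max(-12, -8) = -8
n1-3-1 (MIN): min(-1, -17, 10) = -17
n1-3-2 (MIN): min(3, -6) = -6
n1-3-3 (MIN): min(-20, -19) = -20
n1-3 (MAX): max(-17, -6, -20) = -6
n1-4-1 (MIN): min(-1, 0) = -1
n1-4-2 (MIN): min(4, 10, 14) = 4
n1-4-3 (MIN): min(15, -15) = -15
n1-4-4 (MIN): min(16, 3) = 3
n1-4 (MAX): max(-1, 4, -15, 3) = 4
n1 (MIN): min(10, -8, -6, 4) = -8
n2-1-1 (MIN): min(17, 20, 9) = 9
n2-1-2 (MIN): min(3, -2, 7, -7) = -7
n2-1-3 (MIN): min(12, -1) = -1
n2-1-4 (MIN): min(-2, 2) = -2
n2-1 (MAX): max(9, -7, -1, -2) = 9
n2-2-1 (MIN): min(19, 16, -6, 15) = -6
n2-2-2 (MIN): min(-1, 4, 9, 19) = -1
n2-2-3 (MIN): min(17, 1) = 1
n2-2-4 (MIN): min(2, 14) = 2
n2-2 (MAX): max(-6, -1, 1, 2) = 2
n2 (MIN): min(9, 2) = 2
r (MAX): max(-8, 2) = 2
At r, MAX picks n2 (highest: 2).
At n2, MIN picks n2-2 (lowest: 2).
At n2-2, MAX picks n2-2-4 (highest: 2).
At n2-2-4, MIN picks n2-2-4-1 (lowest: 2).
Terminal value 2.

r -> n2 -> n2-2 -> n2-2-4 -> n2-2-4-1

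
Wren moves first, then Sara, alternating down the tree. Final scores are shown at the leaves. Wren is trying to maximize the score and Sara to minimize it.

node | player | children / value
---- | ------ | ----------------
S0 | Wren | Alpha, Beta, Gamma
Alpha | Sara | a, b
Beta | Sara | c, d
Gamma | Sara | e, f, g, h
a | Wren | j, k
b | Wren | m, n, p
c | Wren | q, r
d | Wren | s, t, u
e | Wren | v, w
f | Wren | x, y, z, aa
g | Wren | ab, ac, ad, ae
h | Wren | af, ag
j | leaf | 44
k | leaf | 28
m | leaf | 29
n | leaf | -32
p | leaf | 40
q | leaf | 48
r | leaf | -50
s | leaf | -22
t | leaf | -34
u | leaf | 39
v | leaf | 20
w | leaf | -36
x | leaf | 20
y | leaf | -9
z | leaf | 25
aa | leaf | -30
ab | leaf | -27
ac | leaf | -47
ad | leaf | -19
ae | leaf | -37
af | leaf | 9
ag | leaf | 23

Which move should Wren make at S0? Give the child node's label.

a (Wren): max(44, 28) = 44
b (Wren): max(29, -32, 40) = 40
Alpha (Sara): min(44, 40) = 40
c (Wren): max(48, -50) = 48
d (Wren): max(-22, -34, 39) = 39
Beta (Sara): min(48, 39) = 39
e (Wren): max(20, -36) = 20
f (Wren): max(20, -9, 25, -30) = 25
g (Wren): max(-27, -47, -19, -37) = -19
h (Wren): max(9, 23) = 23
Gamma (Sara): min(20, 25, -19, 23) = -19
S0 (Wren): max(40, 39, -19) = 40
Wren at S0 wants the highest of {Alpha=40, Beta=39, Gamma=-19}, so chooses Alpha.

Alpha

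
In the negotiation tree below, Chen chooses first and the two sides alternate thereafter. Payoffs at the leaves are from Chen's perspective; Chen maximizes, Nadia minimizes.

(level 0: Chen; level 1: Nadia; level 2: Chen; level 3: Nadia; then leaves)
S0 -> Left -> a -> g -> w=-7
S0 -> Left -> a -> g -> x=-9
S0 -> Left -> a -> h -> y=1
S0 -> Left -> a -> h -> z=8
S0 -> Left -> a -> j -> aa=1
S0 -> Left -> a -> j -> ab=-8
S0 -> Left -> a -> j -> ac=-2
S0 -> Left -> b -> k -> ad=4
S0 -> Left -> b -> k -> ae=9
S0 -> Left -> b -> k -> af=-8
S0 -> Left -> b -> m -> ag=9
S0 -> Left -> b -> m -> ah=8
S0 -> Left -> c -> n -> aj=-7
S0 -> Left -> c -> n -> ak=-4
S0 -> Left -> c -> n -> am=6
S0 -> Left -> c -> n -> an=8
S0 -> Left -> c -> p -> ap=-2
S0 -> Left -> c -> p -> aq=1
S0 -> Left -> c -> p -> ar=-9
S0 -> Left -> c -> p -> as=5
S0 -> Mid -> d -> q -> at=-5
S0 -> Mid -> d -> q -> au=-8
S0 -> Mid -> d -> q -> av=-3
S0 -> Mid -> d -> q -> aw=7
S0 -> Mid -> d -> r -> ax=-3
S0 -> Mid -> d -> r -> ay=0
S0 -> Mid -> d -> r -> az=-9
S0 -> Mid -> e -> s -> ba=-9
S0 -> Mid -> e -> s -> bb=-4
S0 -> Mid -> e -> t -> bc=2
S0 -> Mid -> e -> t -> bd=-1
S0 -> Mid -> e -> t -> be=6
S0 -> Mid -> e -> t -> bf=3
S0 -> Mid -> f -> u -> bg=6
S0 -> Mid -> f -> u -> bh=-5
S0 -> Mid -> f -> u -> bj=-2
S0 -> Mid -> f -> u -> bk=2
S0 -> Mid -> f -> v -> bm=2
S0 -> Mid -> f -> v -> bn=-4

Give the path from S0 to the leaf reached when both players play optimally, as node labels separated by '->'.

S0 -> Left -> c -> n -> aj

g (Nadia): min(-7, -9) = -9
h (Nadia): min(1, 8) = 1
j (Nadia): min(1, -8, -2) = -8
a (Chen): max(-9, 1, -8) = 1
k (Nadia): min(4, 9, -8) = -8
m (Nadia): min(9, 8) = 8
b (Chen): max(-8, 8) = 8
n (Nadia): min(-7, -4, 6, 8) = -7
p (Nadia): min(-2, 1, -9, 5) = -9
c (Chen): max(-7, -9) = -7
Left (Nadia): min(1, 8, -7) = -7
q (Nadia): min(-5, -8, -3, 7) = -8
r (Nadia): min(-3, 0, -9) = -9
d (Chen): max(-8, -9) = -8
s (Nadia): min(-9, -4) = -9
t (Nadia): min(2, -1, 6, 3) = -1
e (Chen): max(-9, -1) = -1
u (Nadia): min(6, -5, -2, 2) = -5
v (Nadia): min(2, -4) = -4
f (Chen): max(-5, -4) = -4
Mid (Nadia): min(-8, -1, -4) = -8
S0 (Chen): max(-7, -8) = -7
At S0, Chen picks Left (highest: -7).
At Left, Nadia picks c (lowest: -7).
At c, Chen picks n (highest: -7).
At n, Nadia picks aj (lowest: -7).
Terminal value -7.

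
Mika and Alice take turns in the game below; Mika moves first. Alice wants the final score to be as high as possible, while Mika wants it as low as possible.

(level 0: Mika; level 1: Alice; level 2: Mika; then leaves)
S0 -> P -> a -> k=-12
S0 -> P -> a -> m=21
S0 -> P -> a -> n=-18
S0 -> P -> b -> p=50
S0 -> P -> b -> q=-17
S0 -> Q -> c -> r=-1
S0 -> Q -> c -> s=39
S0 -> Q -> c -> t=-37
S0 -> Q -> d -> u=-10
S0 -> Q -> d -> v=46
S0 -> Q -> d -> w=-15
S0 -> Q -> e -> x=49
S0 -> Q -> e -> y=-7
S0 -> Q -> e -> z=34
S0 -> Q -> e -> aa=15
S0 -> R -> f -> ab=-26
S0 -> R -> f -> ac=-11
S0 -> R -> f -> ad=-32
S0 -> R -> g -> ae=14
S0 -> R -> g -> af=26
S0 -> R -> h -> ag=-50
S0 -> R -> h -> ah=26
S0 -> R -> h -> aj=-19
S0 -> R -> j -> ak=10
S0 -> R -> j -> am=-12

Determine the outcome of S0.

-17

a (Mika): min(-12, 21, -18) = -18
b (Mika): min(50, -17) = -17
P (Alice): max(-18, -17) = -17
c (Mika): min(-1, 39, -37) = -37
d (Mika): min(-10, 46, -15) = -15
e (Mika): min(49, -7, 34, 15) = -7
Q (Alice): max(-37, -15, -7) = -7
f (Mika): min(-26, -11, -32) = -32
g (Mika): min(14, 26) = 14
h (Mika): min(-50, 26, -19) = -50
j (Mika): min(10, -12) = -12
R (Alice): max(-32, 14, -50, -12) = 14
S0 (Mika): min(-17, -7, 14) = -17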